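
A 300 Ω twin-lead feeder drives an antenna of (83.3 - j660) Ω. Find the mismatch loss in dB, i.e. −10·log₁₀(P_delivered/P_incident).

mismatch loss ≈ 7.65 dB

Γ = (-216.7 − j660)/(383.3 − j660), |Γ| = 0.91
|Γ|² = 0.828, so P_del/P_inc = 1 − |Γ|² = 0.172
ML = −10·log₁₀(1 − |Γ|²)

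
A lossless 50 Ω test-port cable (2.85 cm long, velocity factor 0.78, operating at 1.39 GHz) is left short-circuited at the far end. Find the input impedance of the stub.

λ = v/f = 0.78·c / 1.39 GHz = 0.168 m
βl = 2π·l/λ = 2π × 0.169 = 60.9°
tan(βl) = 1.8
For a short-circuited stub, Z_in = jZ_0·tan(βl)

Z_in ≈ +j90 Ω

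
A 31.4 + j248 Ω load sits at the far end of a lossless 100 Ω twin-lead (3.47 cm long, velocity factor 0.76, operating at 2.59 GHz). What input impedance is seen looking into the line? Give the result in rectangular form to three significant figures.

λ = v/f = 0.76·c / 2.59 GHz = 0.088 m
βl = 2π·l/λ = 2π × 0.394 = 142°
tan(βl) = tan(142°) = -0.784
Z_in = Z_0·(Z_L + jZ_0·tanβl)/(Z_0 + jZ_L·tanβl)
     = 100·(31.4 + j170)/(294 − j24.6)

Z_in ≈ 5.81 + j58.1 Ω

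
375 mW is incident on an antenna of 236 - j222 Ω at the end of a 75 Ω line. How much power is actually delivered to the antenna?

P_delivered ≈ 182 mW

|Γ| = |(161 − j222)/(311 − j222)| = 0.718
|Γ|² = 0.515
P_refl = |Γ|²·P_inc = 193 mW, P_del = (1 − |Γ|²)·P_inc = 182 mW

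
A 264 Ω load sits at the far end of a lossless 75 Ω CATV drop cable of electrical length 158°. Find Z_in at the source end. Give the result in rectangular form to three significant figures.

Z_in ≈ 102 + j114 Ω

tan(βl) = tan(158°) = -0.404
Z_in = Z_0·(Z_L + jZ_0·tanβl)/(Z_0 + jZ_L·tanβl)
     = 75·(264 − j30.3)/(75 − j107)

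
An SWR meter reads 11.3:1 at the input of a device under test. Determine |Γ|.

|Γ| ≈ 0.837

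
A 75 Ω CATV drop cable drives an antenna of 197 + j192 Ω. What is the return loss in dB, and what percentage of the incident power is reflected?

RL ≈ 3.31 dB; 46.7% of incident power reflected

Γ = (122 + j192)/(272 + j192), |Γ| = 0.683
RL = −20·log₁₀(0.683) = 3.31 dB
P_refl/P_inc = |Γ|² = 0.467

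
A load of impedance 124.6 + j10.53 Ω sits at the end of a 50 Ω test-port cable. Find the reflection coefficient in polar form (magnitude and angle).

Γ ≈ 0.431 ∠ 4.58°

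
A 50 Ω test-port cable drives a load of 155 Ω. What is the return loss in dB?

RL ≈ 5.81 dB

Γ = (155 − 50)/(155 + 50) = 0.512
RL = −20·log₁₀|Γ| = −20·log₁₀(0.512)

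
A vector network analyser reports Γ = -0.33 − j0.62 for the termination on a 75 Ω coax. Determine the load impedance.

Z_L ≈ 17.6 − j43.2 Ω

Z_L = Z_0·(1 + Γ)/(1 − Γ) = 75·(0.67 − j0.62)/(1.33 + j0.62)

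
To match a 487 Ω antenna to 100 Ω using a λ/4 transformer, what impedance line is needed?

Z_qwt = √(Z_0·R_L) = √(100 × 487) = √48700

Z_qwt ≈ 221 Ω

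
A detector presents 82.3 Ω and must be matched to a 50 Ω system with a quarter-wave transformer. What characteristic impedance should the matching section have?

Z_qwt ≈ 64.1 Ω

Z_qwt = √(Z_0·R_L) = √(50 × 82.3) = √4115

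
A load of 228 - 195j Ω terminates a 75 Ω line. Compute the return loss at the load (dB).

Γ = (153 − j195)/(303 − j195), |Γ| = 0.688
RL = −20·log₁₀|Γ| = −20·log₁₀(0.688)

RL ≈ 3.25 dB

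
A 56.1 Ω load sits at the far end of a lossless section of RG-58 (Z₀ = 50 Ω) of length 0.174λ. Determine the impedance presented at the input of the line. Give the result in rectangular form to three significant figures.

Z_in ≈ 46.6 − j4.39 Ω

βl = 2π × 0.174 = 62.6°
tan(βl) = tan(62.6°) = 1.93
Z_in = Z_0·(Z_L + jZ_0·tanβl)/(Z_0 + jZ_L·tanβl)
     = 50·(56.1 + j96.6)/(50 + j108)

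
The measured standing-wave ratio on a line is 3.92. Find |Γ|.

|Γ| ≈ 0.593

|Γ| = (S − 1)/(S + 1) = (3.92 − 1)/(3.92 + 1) = 2.92/4.92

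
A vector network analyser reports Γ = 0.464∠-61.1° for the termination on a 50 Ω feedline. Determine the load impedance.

Z_L ≈ 51.2 − j53 Ω

Z_L = Z_0·(1 + Γ)/(1 − Γ) = 50·(1.22 − j0.406)/(0.776 + j0.406)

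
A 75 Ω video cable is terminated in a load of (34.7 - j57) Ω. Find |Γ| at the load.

|Γ| ≈ 0.565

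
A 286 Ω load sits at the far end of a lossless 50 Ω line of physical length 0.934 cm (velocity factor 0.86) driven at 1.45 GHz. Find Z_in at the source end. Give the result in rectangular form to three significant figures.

Z_in ≈ 66.1 − j112 Ω

λ = v/f = 0.86·c / 1.45 GHz = 0.178 m
βl = 2π·l/λ = 2π × 0.0525 = 18.9°
tan(βl) = tan(18.9°) = 0.342
Z_in = Z_0·(Z_L + jZ_0·tanβl)/(Z_0 + jZ_L·tanβl)
     = 50·(286 + j17.1)/(50 + j97.9)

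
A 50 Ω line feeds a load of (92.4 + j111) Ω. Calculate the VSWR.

Γ = (Z_L − Z_0)/(Z_L + Z_0) = (42.4 + j111)/(142.4 + j111)
|Γ| = 119/181 = 0.658
VSWR = (1 + |Γ|)/(1 − |Γ|) = 1.66/0.342

VSWR ≈ 4.85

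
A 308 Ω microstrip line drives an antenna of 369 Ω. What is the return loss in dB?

Γ = (369 − 308)/(369 + 308) = 0.0901
RL = −20·log₁₀|Γ| = −20·log₁₀(0.0901)

RL ≈ 20.9 dB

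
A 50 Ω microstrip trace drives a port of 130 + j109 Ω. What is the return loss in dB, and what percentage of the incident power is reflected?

Γ = (80 + j109)/(180 + j109), |Γ| = 0.643
RL = −20·log₁₀(0.643) = 3.84 dB
P_refl/P_inc = |Γ|² = 0.413

RL ≈ 3.84 dB; 41.3% of incident power reflected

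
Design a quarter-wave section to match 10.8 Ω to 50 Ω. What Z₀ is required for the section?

Z_qwt ≈ 23.2 Ω

Z_qwt = √(Z_0·R_L) = √(50 × 10.8) = √540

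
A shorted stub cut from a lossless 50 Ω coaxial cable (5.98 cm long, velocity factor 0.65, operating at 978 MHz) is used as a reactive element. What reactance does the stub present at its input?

X_in ≈ -154 Ω (capacitive)

λ = v/f = 0.65·c / 978 MHz = 0.199 m
βl = 2π·l/λ = 2π × 0.3 = 108°
tan(βl) = -3.08
For a shorted stub, Z_in = jZ_0·tan(βl)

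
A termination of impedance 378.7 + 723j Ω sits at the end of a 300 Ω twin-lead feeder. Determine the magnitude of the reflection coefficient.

Γ = (Z_L − Z_0)/(Z_L + Z_0) = (78.7 + j723)/(678.7 + j723)
|Γ| = 727/992

|Γ| ≈ 0.733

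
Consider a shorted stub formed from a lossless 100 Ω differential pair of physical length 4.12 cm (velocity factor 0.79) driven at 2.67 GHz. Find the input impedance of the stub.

Z_in ≈ −j22.9 Ω

λ = v/f = 0.79·c / 2.67 GHz = 0.0888 m
βl = 2π·l/λ = 2π × 0.464 = 167°
tan(βl) = -0.229
For a shorted stub, Z_in = jZ_0·tan(βl)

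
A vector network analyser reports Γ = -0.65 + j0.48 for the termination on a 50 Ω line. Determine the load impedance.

Z_L = Z_0·(1 + Γ)/(1 − Γ) = 50·(0.35 + j0.48)/(1.65 − j0.48)

Z_L ≈ 5.88 + j16.3 Ω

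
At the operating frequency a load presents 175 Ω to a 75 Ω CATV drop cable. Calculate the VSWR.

For a purely resistive load, VSWR = R_L/Z_0 or Z_0/R_L (whichever > 1) = 175/75

VSWR ≈ 2.33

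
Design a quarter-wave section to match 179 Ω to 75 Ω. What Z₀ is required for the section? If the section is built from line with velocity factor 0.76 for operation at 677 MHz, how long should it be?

Z_qwt ≈ 116 Ω; length ≈ 8.42 cm

Z_qwt = √(Z_0·R_L) = √(75 × 179) = √13420
λ = 0.76·c/f = 0.337 m, so l = λ/4 = 0.0842 m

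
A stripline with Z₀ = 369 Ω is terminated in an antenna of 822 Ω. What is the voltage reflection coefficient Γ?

Γ = 0.38

Γ = (Z_L − Z_0)/(Z_L + Z_0) = (822 − 369)/(822 + 369) = 453/1191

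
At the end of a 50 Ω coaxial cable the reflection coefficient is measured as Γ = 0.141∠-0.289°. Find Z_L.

Z_L = Z_0·(1 + Γ)/(1 − Γ) = 50·(1.14 − j0.000711)/(0.859 + j0.000711)

Z_L ≈ 66.4 − j0.0964 Ω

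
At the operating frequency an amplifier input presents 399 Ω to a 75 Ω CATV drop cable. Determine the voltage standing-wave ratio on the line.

Γ = (399 − 75)/(399 + 75) = 0.684
VSWR = (1 + 0.684)/(1 − 0.684)

VSWR ≈ 5.32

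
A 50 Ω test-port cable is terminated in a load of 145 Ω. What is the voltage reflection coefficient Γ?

Γ = 0.487

Γ = (Z_L − Z_0)/(Z_L + Z_0) = (145 − 50)/(145 + 50) = 95/195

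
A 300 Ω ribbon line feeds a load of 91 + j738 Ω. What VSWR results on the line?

VSWR ≈ 23.5

Γ = (Z_L − Z_0)/(Z_L + Z_0) = (-209 + j738)/(391 + j738)
|Γ| = 767/835 = 0.918
VSWR = (1 + |Γ|)/(1 − |Γ|) = 1.92/0.0816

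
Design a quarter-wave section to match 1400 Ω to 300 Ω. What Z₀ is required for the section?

Z_qwt = √(Z_0·R_L) = √(300 × 1400) = √420000

Z_qwt ≈ 648 Ω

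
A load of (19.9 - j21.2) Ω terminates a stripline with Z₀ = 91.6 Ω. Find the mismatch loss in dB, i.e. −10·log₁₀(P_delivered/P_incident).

mismatch loss ≈ 2.47 dB

Γ = (-71.7 − j21.2)/(111.5 − j21.2), |Γ| = 0.659
|Γ|² = 0.434, so P_del/P_inc = 1 − |Γ|² = 0.566
ML = −10·log₁₀(1 − |Γ|²)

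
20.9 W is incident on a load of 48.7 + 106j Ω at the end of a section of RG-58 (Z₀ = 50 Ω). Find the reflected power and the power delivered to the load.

|Γ| = |(-1.3 + j106)/(98.7 + j106)| = 0.732
|Γ|² = 0.536
P_refl = |Γ|²·P_inc = 11.2 W, P_del = (1 − |Γ|²)·P_inc = 9.7 W

P_reflected ≈ 11.2 W; P_delivered ≈ 9.7 W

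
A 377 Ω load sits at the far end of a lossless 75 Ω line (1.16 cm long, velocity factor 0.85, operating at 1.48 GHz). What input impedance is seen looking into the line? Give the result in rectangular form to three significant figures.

λ = v/f = 0.85·c / 1.48 GHz = 0.172 m
βl = 2π·l/λ = 2π × 0.0673 = 24.2°
tan(βl) = tan(24.2°) = 0.45
Z_in = Z_0·(Z_L + jZ_0·tanβl)/(Z_0 + jZ_L·tanβl)
     = 75·(377 + j33.8)/(75 + j170)

Z_in ≈ 74.1 − j134 Ω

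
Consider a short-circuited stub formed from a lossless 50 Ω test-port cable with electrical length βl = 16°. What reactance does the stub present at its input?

X_in ≈ 14.3 Ω (inductive)

tan(βl) = 0.287
For a short-circuited stub, Z_in = jZ_0·tan(βl)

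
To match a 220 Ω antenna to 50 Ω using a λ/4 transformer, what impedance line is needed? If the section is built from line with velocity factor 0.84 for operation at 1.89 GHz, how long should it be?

Z_qwt = √(Z_0·R_L) = √(50 × 220) = √11000
λ = 0.84·c/f = 0.133 m, so l = λ/4 = 0.0333 m

Z_qwt ≈ 105 Ω; length ≈ 3.33 cm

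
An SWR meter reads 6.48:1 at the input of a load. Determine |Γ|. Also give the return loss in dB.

|Γ| ≈ 0.733; return loss ≈ 2.7 dB

|Γ| = (S − 1)/(S + 1) = (6.48 − 1)/(6.48 + 1) = 5.48/7.48
RL = −20·log₁₀|Γ| = −20·log₁₀(0.733)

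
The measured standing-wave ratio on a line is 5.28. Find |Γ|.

|Γ| ≈ 0.682

|Γ| = (S − 1)/(S + 1) = (5.28 − 1)/(5.28 + 1) = 4.28/6.28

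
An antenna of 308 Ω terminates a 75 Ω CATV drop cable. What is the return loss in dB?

RL ≈ 4.32 dB

Γ = (308 − 75)/(308 + 75) = 0.608
RL = −20·log₁₀|Γ| = −20·log₁₀(0.608)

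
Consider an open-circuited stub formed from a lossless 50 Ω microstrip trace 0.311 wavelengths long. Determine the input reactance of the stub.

X_in ≈ 20.2 Ω (inductive)

βl = 2π × 0.311 = 112°
tan(βl) = -2.48
For an open-circuited stub, Z_in = −jZ_0·cot(βl) = −jZ_0/tan(βl)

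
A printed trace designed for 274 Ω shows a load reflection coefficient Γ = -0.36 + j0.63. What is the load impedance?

Z_L = Z_0·(1 + Γ)/(1 − Γ) = 274·(0.64 + j0.63)/(1.36 − j0.63)

Z_L ≈ 57.8 + j154 Ω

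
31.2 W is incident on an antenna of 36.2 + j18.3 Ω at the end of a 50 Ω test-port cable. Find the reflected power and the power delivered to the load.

|Γ| = |(-13.8 + j18.3)/(86.2 + j18.3)| = 0.26
|Γ|² = 0.0677
P_refl = |Γ|²·P_inc = 2.11 W, P_del = (1 − |Γ|²)·P_inc = 29.1 W

P_reflected ≈ 2.11 W; P_delivered ≈ 29.1 W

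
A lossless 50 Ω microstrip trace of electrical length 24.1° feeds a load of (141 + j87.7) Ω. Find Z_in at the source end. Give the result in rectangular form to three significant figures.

tan(βl) = tan(24.1°) = 0.447
Z_in = Z_0·(Z_L + jZ_0·tanβl)/(Z_0 + jZ_L·tanβl)
     = 50·(141 + j110)/(10.8 + j63.1)

Z_in ≈ 103 − j94.1 Ω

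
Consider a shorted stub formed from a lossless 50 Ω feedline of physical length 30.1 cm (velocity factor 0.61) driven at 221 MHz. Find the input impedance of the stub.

Z_in ≈ −j57.8 Ω

λ = v/f = 0.61·c / 221 MHz = 0.828 m
βl = 2π·l/λ = 2π × 0.364 = 131°
tan(βl) = -1.16
For a shorted stub, Z_in = jZ_0·tan(βl)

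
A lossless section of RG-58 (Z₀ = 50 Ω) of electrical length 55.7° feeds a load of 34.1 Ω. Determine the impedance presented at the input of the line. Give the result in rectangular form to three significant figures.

tan(βl) = tan(55.7°) = 1.47
Z_in = Z_0·(Z_L + jZ_0·tanβl)/(Z_0 + jZ_L·tanβl)
     = 50·(34.1 + j73.3)/(50 + j50)

Z_in ≈ 53.7 + j19.6 Ω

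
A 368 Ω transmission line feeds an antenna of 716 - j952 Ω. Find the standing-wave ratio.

Γ = (Z_L − Z_0)/(Z_L + Z_0) = (348 − j952)/(1084 − j952)
|Γ| = 1010/1440 = 0.703
VSWR = (1 + |Γ|)/(1 − |Γ|) = 1.7/0.297

VSWR ≈ 5.72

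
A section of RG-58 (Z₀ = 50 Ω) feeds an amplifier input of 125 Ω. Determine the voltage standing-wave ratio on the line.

VSWR ≈ 2.5

For a purely resistive load, VSWR = R_L/Z_0 or Z_0/R_L (whichever > 1) = 125/50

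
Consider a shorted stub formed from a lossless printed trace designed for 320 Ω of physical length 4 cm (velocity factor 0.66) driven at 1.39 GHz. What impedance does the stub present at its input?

Z_in ≈ −j1630 Ω

λ = v/f = 0.66·c / 1.39 GHz = 0.142 m
βl = 2π·l/λ = 2π × 0.281 = 101°
tan(βl) = -5.1
For a shorted stub, Z_in = jZ_0·tan(βl)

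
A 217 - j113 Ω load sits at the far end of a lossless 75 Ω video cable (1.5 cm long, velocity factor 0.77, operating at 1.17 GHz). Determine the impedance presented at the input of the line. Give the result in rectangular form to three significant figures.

Z_in ≈ 50.9 − j84.5 Ω

λ = v/f = 0.77·c / 1.17 GHz = 0.197 m
βl = 2π·l/λ = 2π × 0.076 = 27.4°
tan(βl) = tan(27.4°) = 0.517
Z_in = Z_0·(Z_L + jZ_0·tanβl)/(Z_0 + jZ_L·tanβl)
     = 75·(217 − j74.2)/(133 + j112)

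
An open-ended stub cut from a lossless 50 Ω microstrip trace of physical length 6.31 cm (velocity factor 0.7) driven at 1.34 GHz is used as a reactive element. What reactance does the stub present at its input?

X_in ≈ 71.3 Ω (inductive)

λ = v/f = 0.7·c / 1.34 GHz = 0.157 m
βl = 2π·l/λ = 2π × 0.403 = 145°
tan(βl) = -0.702
For an open-ended stub, Z_in = −jZ_0·cot(βl) = −jZ_0/tan(βl)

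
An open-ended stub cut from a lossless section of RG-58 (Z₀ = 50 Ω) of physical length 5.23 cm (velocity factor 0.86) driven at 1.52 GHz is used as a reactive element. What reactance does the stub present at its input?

X_in ≈ 19.1 Ω (inductive)

λ = v/f = 0.86·c / 1.52 GHz = 0.17 m
βl = 2π·l/λ = 2π × 0.308 = 111°
tan(βl) = -2.62
For an open-ended stub, Z_in = −jZ_0·cot(βl) = −jZ_0/tan(βl)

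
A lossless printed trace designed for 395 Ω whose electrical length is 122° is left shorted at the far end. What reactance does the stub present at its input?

X_in ≈ -632 Ω (capacitive)

tan(βl) = -1.6
For a shorted stub, Z_in = jZ_0·tan(βl)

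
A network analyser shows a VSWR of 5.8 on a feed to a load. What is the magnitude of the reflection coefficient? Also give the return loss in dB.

|Γ| ≈ 0.706; return loss ≈ 3.03 dB

|Γ| = (S − 1)/(S + 1) = (5.8 − 1)/(5.8 + 1) = 4.8/6.8
RL = −20·log₁₀|Γ| = −20·log₁₀(0.706)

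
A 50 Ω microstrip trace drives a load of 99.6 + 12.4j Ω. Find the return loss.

Γ = (49.6 + j12.4)/(149.6 + j12.4), |Γ| = 0.341
RL = −20·log₁₀|Γ| = −20·log₁₀(0.341)

RL ≈ 9.36 dB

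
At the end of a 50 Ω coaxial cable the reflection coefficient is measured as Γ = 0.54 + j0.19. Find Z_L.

Z_L = Z_0·(1 + Γ)/(1 − Γ) = 50·(1.54 + j0.19)/(0.46 − j0.19)

Z_L ≈ 136 + j76.7 Ω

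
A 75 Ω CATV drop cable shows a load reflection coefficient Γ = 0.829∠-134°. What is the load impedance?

Z_L = Z_0·(1 + Γ)/(1 − Γ) = 75·(0.424 − j0.596)/(1.58 + j0.596)

Z_L ≈ 8.26 − j31.5 Ω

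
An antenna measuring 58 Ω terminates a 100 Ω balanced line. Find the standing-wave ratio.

VSWR ≈ 1.72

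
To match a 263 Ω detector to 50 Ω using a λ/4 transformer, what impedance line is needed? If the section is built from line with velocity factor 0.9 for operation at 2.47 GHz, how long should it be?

Z_qwt ≈ 115 Ω; length ≈ 2.73 cm

Z_qwt = √(Z_0·R_L) = √(50 × 263) = √13150
λ = 0.9·c/f = 0.109 m, so l = λ/4 = 0.0273 m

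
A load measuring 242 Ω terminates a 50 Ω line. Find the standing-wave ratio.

For a purely resistive load, VSWR = R_L/Z_0 or Z_0/R_L (whichever > 1) = 242/50

VSWR ≈ 4.84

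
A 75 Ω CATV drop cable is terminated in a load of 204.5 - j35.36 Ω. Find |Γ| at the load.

|Γ| ≈ 0.476

Γ = (Z_L − Z_0)/(Z_L + Z_0) = (129.5 − j35.36)/(279.5 − j35.36)
|Γ| = 134/282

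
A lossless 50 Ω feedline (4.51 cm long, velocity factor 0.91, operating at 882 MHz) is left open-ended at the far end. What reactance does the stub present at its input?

X_in ≈ -38.4 Ω (capacitive)

λ = v/f = 0.91·c / 882 MHz = 0.31 m
βl = 2π·l/λ = 2π × 0.146 = 52.5°
tan(βl) = 1.3
For an open-ended stub, Z_in = −jZ_0·cot(βl) = −jZ_0/tan(βl)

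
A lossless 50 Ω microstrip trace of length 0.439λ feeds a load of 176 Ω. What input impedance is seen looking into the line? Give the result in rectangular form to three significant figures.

Z_in ≈ 67.9 + j76.2 Ω

βl = 2π × 0.439 = 158°
tan(βl) = tan(158°) = -0.403
Z_in = Z_0·(Z_L + jZ_0·tanβl)/(Z_0 + jZ_L·tanβl)
     = 50·(176 − j20.2)/(50 − j71)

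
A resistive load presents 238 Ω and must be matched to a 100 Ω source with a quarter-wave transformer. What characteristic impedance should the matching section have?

Z_qwt ≈ 154 Ω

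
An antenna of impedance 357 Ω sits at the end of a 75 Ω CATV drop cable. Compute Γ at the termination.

Γ = 0.653

Γ = (Z_L − Z_0)/(Z_L + Z_0) = (357 − 75)/(357 + 75) = 282/432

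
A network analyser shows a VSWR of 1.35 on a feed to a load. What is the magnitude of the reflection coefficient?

|Γ| ≈ 0.149

|Γ| = (S − 1)/(S + 1) = (1.35 − 1)/(1.35 + 1) = 0.35/2.35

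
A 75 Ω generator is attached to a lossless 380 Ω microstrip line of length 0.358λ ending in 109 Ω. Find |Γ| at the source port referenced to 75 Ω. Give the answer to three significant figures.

βl = 2π × 0.358 = 129°
tan(βl) = -1.24
Z_in = Z_0·(Z_L + jZ_0·tanβl)/(Z_0 + jZ_L·tanβl) = 246 − j384 Ω
Γ_s = (Z_in − Z_s)/(Z_in + Z_s) = (171 − j384)/(321 − j384), |Γ_s| = 0.84

|Γ| ≈ 0.84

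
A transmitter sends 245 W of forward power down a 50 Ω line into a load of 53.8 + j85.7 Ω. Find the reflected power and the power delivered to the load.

|Γ| = |(3.8 + j85.7)/(103.8 + j85.7)| = 0.637
|Γ|² = 0.406
P_refl = |Γ|²·P_inc = 99.5 W, P_del = (1 − |Γ|²)·P_inc = 145 W

P_reflected ≈ 99.5 W; P_delivered ≈ 145 W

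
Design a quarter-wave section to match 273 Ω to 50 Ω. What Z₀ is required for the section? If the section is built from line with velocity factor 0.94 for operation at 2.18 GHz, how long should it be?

Z_qwt = √(Z_0·R_L) = √(50 × 273) = √13650
λ = 0.94·c/f = 0.129 m, so l = λ/4 = 0.0323 m

Z_qwt ≈ 117 Ω; length ≈ 3.23 cm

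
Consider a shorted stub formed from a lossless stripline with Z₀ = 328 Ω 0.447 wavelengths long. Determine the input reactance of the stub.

X_in ≈ -113 Ω (capacitive)

βl = 2π × 0.447 = 161°
tan(βl) = -0.346
For a shorted stub, Z_in = jZ_0·tan(βl)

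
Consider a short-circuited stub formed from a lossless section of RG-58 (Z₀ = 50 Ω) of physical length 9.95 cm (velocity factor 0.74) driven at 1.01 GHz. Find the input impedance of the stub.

Z_in ≈ −j15.3 Ω

λ = v/f = 0.74·c / 1.01 GHz = 0.22 m
βl = 2π·l/λ = 2π × 0.453 = 163°
tan(βl) = -0.306
For a short-circuited stub, Z_in = jZ_0·tan(βl)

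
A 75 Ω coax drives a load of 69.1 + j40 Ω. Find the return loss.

RL ≈ 11.4 dB

Γ = (-5.9 + j40)/(144.1 + j40), |Γ| = 0.27
RL = −20·log₁₀|Γ| = −20·log₁₀(0.27)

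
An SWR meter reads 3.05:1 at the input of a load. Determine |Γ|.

|Γ| ≈ 0.506

|Γ| = (S − 1)/(S + 1) = (3.05 − 1)/(3.05 + 1) = 2.05/4.05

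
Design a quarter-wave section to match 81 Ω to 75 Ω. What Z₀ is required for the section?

Z_qwt = √(Z_0·R_L) = √(75 × 81) = √6075

Z_qwt ≈ 77.9 Ω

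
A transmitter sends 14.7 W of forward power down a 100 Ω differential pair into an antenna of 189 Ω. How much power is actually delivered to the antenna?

Γ = (189 − 100)/(189 + 100) = 0.308
|Γ|² = 0.0948
P_refl = |Γ|²·P_inc = 1.39 W, P_del = (1 − |Γ|²)·P_inc = 13.3 W

P_delivered ≈ 13.3 W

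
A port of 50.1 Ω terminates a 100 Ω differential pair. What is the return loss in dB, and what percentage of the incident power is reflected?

RL ≈ 9.57 dB; 11.1% of incident power reflected

Γ = (50.1 − 100)/(50.1 + 100) = -0.332
RL = −20·log₁₀(0.332) = 9.57 dB
P_refl/P_inc = |Γ|² = 0.111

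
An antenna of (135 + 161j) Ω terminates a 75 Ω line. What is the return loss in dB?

Γ = (60 + j161)/(210 + j161), |Γ| = 0.649
RL = −20·log₁₀|Γ| = −20·log₁₀(0.649)

RL ≈ 3.75 dB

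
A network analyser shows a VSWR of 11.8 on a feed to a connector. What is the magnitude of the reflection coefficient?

|Γ| = (S − 1)/(S + 1) = (11.8 − 1)/(11.8 + 1) = 10.8/12.8

|Γ| ≈ 0.844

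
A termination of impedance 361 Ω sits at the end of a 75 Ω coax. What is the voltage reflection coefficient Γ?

Γ = 0.656

Γ = (Z_L − Z_0)/(Z_L + Z_0) = (361 − 75)/(361 + 75) = 286/436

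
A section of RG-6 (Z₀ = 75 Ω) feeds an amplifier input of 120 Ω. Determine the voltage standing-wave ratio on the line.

VSWR ≈ 1.6

Γ = (120 − 75)/(120 + 75) = 0.231
VSWR = (1 + 0.231)/(1 − 0.231)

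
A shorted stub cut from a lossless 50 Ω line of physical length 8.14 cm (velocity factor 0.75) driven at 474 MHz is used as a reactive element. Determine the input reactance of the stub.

X_in ≈ 93 Ω (inductive)

λ = v/f = 0.75·c / 474 MHz = 0.475 m
βl = 2π·l/λ = 2π × 0.171 = 61.7°
tan(βl) = 1.86
For a shorted stub, Z_in = jZ_0·tan(βl)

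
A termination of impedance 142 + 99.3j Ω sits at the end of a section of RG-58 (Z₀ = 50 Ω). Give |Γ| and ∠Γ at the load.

Γ ≈ 0.626 ∠ 19.8°

Γ = (Z_L − Z_0)/(Z_L + Z_0) = (92 + j99.3)/(192 + j99.3)
|Γ| = 135/216 = 0.626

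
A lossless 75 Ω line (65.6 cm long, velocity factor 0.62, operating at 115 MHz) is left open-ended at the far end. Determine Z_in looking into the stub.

λ = v/f = 0.62·c / 115 MHz = 1.62 m
βl = 2π·l/λ = 2π × 0.406 = 146°
tan(βl) = -0.674
For an open-ended stub, Z_in = −jZ_0·cot(βl) = −jZ_0/tan(βl)

Z_in ≈ +j111 Ω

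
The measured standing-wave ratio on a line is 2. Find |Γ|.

|Γ| ≈ 0.333

|Γ| = (S − 1)/(S + 1) = (2 − 1)/(2 + 1) = 1/3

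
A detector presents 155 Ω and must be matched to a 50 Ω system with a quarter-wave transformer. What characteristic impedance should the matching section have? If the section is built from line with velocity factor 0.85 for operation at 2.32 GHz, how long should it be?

Z_qwt = √(Z_0·R_L) = √(50 × 155) = √7750
λ = 0.85·c/f = 0.11 m, so l = λ/4 = 0.0275 m

Z_qwt ≈ 88 Ω; length ≈ 2.75 cm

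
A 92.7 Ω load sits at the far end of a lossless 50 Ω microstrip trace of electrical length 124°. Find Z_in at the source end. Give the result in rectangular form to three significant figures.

Z_in ≈ 34.7 + j21.1 Ω

tan(βl) = tan(124°) = -1.48
Z_in = Z_0·(Z_L + jZ_0·tanβl)/(Z_0 + jZ_L·tanβl)
     = 50·(92.7 − j74.1)/(50 − j137)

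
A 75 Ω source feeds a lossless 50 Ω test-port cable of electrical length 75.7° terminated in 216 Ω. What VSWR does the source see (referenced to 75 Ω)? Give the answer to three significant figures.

VSWR ≈ 6.27

tan(βl) = 3.92
Z_in = Z_0·(Z_L + jZ_0·tanβl)/(Z_0 + jZ_L·tanβl) = 12.3 − j12 Ω
Γ_s = (Z_in − Z_s)/(Z_in + Z_s) = (-62.7 − j12)/(87.3 − j12), |Γ_s| = 0.725
VSWR = (1 + |Γ_s|)/(1 − |Γ_s|)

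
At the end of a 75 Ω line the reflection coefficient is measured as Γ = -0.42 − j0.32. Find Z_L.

Z_L = Z_0·(1 + Γ)/(1 − Γ) = 75·(0.58 − j0.32)/(1.42 + j0.32)

Z_L ≈ 25.5 − j22.7 Ω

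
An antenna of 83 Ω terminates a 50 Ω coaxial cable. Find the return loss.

RL ≈ 12.1 dB

Γ = (83 − 50)/(83 + 50) = 0.248
RL = −20·log₁₀|Γ| = −20·log₁₀(0.248)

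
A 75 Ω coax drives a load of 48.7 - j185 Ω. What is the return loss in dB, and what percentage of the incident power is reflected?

RL ≈ 1.52 dB; 70.5% of incident power reflected

Γ = (-26.3 − j185)/(123.7 − j185), |Γ| = 0.84
RL = −20·log₁₀(0.84) = 1.52 dB
P_refl/P_inc = |Γ|² = 0.705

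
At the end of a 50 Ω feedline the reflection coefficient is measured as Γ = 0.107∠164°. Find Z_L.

Z_L = Z_0·(1 + Γ)/(1 − Γ) = 50·(0.897 + j0.0295)/(1.1 − j0.0295)

Z_L ≈ 40.6 + j2.42 Ω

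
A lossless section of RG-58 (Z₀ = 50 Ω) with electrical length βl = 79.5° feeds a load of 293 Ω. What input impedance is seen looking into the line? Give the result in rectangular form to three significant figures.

tan(βl) = tan(79.5°) = 5.4
Z_in = Z_0·(Z_L + jZ_0·tanβl)/(Z_0 + jZ_L·tanβl)
     = 50·(293 + j270)/(50 + j1580)

Z_in ≈ 8.82 − j8.99 Ω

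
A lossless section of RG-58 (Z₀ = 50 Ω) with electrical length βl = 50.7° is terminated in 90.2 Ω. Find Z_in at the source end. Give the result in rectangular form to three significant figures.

tan(βl) = tan(50.7°) = 1.22
Z_in = Z_0·(Z_L + jZ_0·tanβl)/(Z_0 + jZ_L·tanβl)
     = 50·(90.2 + j61.1)/(50 + j110)

Z_in ≈ 38.4 − j23.5 Ω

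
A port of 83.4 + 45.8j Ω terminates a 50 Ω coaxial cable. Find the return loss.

Γ = (33.4 + j45.8)/(133.4 + j45.8), |Γ| = 0.402
RL = −20·log₁₀|Γ| = −20·log₁₀(0.402)

RL ≈ 7.92 dB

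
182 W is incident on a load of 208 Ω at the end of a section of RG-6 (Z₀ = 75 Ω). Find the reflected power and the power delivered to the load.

Γ = (208 − 75)/(208 + 75) = 0.47
|Γ|² = 0.221
P_refl = |Γ|²·P_inc = 40.2 W, P_del = (1 − |Γ|²)·P_inc = 142 W

P_reflected ≈ 40.2 W; P_delivered ≈ 142 W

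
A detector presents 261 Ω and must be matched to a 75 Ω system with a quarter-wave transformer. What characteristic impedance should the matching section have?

Z_qwt ≈ 140 Ω

Z_qwt = √(Z_0·R_L) = √(75 × 261) = √19580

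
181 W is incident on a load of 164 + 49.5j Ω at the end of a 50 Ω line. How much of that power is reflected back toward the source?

|Γ| = |(114 + j49.5)/(214 + j49.5)| = 0.566
|Γ|² = 0.32
P_refl = |Γ|²·P_inc = 57.9 W, P_del = (1 − |Γ|²)·P_inc = 123 W

P_reflected ≈ 57.9 W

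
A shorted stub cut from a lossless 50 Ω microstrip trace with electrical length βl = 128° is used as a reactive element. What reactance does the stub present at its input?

tan(βl) = -1.28
For a shorted stub, Z_in = jZ_0·tan(βl)

X_in ≈ -64 Ω (capacitive)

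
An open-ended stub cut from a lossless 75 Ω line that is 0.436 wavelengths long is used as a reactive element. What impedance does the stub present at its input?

Z_in ≈ +j176 Ω

βl = 2π × 0.436 = 157°
tan(βl) = -0.425
For an open-ended stub, Z_in = −jZ_0·cot(βl) = −jZ_0/tan(βl)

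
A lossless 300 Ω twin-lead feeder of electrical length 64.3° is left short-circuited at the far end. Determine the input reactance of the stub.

tan(βl) = 2.08
For a short-circuited stub, Z_in = jZ_0·tan(βl)

X_in ≈ 623 Ω (inductive)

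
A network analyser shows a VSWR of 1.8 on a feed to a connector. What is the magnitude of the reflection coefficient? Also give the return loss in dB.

|Γ| ≈ 0.286; return loss ≈ 10.9 dB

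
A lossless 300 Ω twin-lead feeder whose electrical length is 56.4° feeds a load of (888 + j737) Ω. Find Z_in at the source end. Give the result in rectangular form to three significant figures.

tan(βl) = tan(56.4°) = 1.51
Z_in = Z_0·(Z_L + jZ_0·tanβl)/(Z_0 + jZ_L·tanβl)
     = 300·(888 + j1190)/(-809 + j1340)

Z_in ≈ 107 − j264 Ω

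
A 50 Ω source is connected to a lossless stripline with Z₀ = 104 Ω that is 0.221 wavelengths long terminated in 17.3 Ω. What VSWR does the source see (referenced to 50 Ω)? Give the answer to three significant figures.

VSWR ≈ 12.2

βl = 2π × 0.221 = 79.6°
tan(βl) = 5.43
Z_in = Z_0·(Z_L + jZ_0·tanβl)/(Z_0 + jZ_L·tanβl) = 290 + j302 Ω
Γ_s = (Z_in − Z_s)/(Z_in + Z_s) = (240 + j302)/(340 + j302), |Γ_s| = 0.848
VSWR = (1 + |Γ_s|)/(1 − |Γ_s|)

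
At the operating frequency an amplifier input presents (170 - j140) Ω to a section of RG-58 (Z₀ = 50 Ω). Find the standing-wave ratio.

Γ = (Z_L − Z_0)/(Z_L + Z_0) = (120 − j140)/(220 − j140)
|Γ| = 184/261 = 0.707
VSWR = (1 + |Γ|)/(1 − |Γ|) = 1.71/0.293

VSWR ≈ 5.83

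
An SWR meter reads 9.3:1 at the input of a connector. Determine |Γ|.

|Γ| ≈ 0.806

|Γ| = (S − 1)/(S + 1) = (9.3 − 1)/(9.3 + 1) = 8.3/10.3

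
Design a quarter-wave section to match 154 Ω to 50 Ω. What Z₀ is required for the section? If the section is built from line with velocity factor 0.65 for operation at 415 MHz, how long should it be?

Z_qwt ≈ 87.7 Ω; length ≈ 11.7 cm

Z_qwt = √(Z_0·R_L) = √(50 × 154) = √7700
λ = 0.65·c/f = 0.47 m, so l = λ/4 = 0.117 m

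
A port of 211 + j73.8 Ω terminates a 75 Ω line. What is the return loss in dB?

RL ≈ 5.62 dB

Γ = (136 + j73.8)/(286 + j73.8), |Γ| = 0.524
RL = −20·log₁₀|Γ| = −20·log₁₀(0.524)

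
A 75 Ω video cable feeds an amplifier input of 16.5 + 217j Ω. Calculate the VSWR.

VSWR ≈ 42.8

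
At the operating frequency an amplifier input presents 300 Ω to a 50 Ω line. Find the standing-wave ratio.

For a purely resistive load, VSWR = R_L/Z_0 or Z_0/R_L (whichever > 1) = 300/50

VSWR ≈ 6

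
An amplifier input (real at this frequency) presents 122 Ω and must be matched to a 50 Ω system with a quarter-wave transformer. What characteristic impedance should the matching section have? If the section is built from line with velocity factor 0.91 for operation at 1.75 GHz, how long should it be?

Z_qwt = √(Z_0·R_L) = √(50 × 122) = √6100
λ = 0.91·c/f = 0.156 m, so l = λ/4 = 0.039 m

Z_qwt ≈ 78.1 Ω; length ≈ 3.9 cm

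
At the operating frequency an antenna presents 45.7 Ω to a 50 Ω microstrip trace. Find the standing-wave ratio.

For a purely resistive load, VSWR = R_L/Z_0 or Z_0/R_L (whichever > 1) = 50/45.7

VSWR ≈ 1.09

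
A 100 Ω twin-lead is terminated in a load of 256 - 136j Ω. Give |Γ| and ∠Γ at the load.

Γ = (Z_L − Z_0)/(Z_L + Z_0) = (156 − j136)/(356 − j136)
|Γ| = 207/381 = 0.543

Γ ≈ 0.543 ∠ -20.2°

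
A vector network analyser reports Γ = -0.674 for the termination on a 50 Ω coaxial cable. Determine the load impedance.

Z_L = Z_0·(1 + Γ)/(1 − Γ) = 50·(0.326)/(1.67)

Z_L ≈ 9.74 Ω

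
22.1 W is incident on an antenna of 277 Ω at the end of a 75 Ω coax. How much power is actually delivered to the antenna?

Γ = (277 − 75)/(277 + 75) = 0.574
|Γ|² = 0.329
P_refl = |Γ|²·P_inc = 7.28 W, P_del = (1 − |Γ|²)·P_inc = 14.8 W

P_delivered ≈ 14.8 W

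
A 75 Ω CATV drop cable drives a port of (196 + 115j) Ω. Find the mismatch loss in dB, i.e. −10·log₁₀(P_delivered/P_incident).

Γ = (121 + j115)/(271 + j115), |Γ| = 0.567
|Γ|² = 0.322, so P_del/P_inc = 1 − |Γ|² = 0.678
ML = −10·log₁₀(1 − |Γ|²)

mismatch loss ≈ 1.68 dB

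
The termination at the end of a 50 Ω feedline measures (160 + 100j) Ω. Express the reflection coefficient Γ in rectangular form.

Γ = (Z_L − Z_0)/(Z_L + Z_0) = (110 + j100)/(210 + j100)

Γ ≈ 0.612 + j0.185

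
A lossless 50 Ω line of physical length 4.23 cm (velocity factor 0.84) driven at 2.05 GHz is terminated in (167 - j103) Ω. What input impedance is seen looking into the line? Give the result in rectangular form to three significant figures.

Z_in ≈ 18.5 + j41.3 Ω

λ = v/f = 0.84·c / 2.05 GHz = 0.123 m
βl = 2π·l/λ = 2π × 0.344 = 124°
tan(βl) = tan(124°) = -1.49
Z_in = Z_0·(Z_L + jZ_0·tanβl)/(Z_0 + jZ_L·tanβl)
     = 50·(167 − j177)/(-103 − j249)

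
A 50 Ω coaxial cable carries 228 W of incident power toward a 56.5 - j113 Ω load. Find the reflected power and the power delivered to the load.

P_reflected ≈ 121 W; P_delivered ≈ 107 W

|Γ| = |(6.5 − j113)/(106.5 − j113)| = 0.729
|Γ|² = 0.531
P_refl = |Γ|²·P_inc = 121 W, P_del = (1 − |Γ|²)·P_inc = 107 W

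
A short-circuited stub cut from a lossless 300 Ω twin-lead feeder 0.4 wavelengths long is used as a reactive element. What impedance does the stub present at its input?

Z_in ≈ −j218 Ω

βl = 2π × 0.4 = 144°
tan(βl) = -0.727
For a short-circuited stub, Z_in = jZ_0·tan(βl)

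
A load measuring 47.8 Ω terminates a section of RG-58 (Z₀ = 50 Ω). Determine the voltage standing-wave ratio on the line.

Γ = (47.8 − 50)/(47.8 + 50) = -0.0225
VSWR = (1 + 0.0225)/(1 − 0.0225)

VSWR ≈ 1.05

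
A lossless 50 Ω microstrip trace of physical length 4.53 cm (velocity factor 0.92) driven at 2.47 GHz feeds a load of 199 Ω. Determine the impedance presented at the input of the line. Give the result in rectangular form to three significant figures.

λ = v/f = 0.92·c / 2.47 GHz = 0.112 m
βl = 2π·l/λ = 2π × 0.405 = 146°
tan(βl) = tan(146°) = -0.676
Z_in = Z_0·(Z_L + jZ_0·tanβl)/(Z_0 + jZ_L·tanβl)
     = 50·(199 − j33.8)/(50 − j135)

Z_in ≈ 35.2 + j60.9 Ω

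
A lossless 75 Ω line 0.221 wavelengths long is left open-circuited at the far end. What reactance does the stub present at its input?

X_in ≈ -13.8 Ω (capacitive)

βl = 2π × 0.221 = 79.6°
tan(βl) = 5.43
For an open-circuited stub, Z_in = −jZ_0·cot(βl) = −jZ_0/tan(βl)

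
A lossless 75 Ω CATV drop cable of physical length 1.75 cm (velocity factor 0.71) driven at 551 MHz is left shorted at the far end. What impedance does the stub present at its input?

Z_in ≈ +j21.9 Ω

λ = v/f = 0.71·c / 551 MHz = 0.387 m
βl = 2π·l/λ = 2π × 0.0453 = 16.3°
tan(βl) = 0.292
For a shorted stub, Z_in = jZ_0·tan(βl)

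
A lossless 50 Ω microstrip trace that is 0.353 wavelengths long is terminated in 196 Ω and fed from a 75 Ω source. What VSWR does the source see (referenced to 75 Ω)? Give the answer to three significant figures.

VSWR ≈ 4.73

βl = 2π × 0.353 = 127°
tan(βl) = -1.32
Z_in = Z_0·(Z_L + jZ_0·tanβl)/(Z_0 + jZ_L·tanβl) = 19.3 + j34.1 Ω
Γ_s = (Z_in − Z_s)/(Z_in + Z_s) = (-55.7 + j34.1)/(94.3 + j34.1), |Γ_s| = 0.651
VSWR = (1 + |Γ_s|)/(1 − |Γ_s|)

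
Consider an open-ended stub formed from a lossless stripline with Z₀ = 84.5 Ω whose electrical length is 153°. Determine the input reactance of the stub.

tan(βl) = -0.51
For an open-ended stub, Z_in = −jZ_0·cot(βl) = −jZ_0/tan(βl)

X_in ≈ 166 Ω (inductive)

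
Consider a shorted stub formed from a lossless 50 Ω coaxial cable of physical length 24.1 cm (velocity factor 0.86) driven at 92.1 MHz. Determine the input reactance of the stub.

X_in ≈ 30 Ω (inductive)

λ = v/f = 0.86·c / 92.1 MHz = 2.8 m
βl = 2π·l/λ = 2π × 0.086 = 31°
tan(βl) = 0.6
For a shorted stub, Z_in = jZ_0·tan(βl)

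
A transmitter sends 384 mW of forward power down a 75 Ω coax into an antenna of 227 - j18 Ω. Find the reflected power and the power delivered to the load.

|Γ| = |(152 − j18)/(302 − j18)| = 0.506
|Γ|² = 0.256
P_refl = |Γ|²·P_inc = 98.3 mW, P_del = (1 − |Γ|²)·P_inc = 286 mW

P_reflected ≈ 98.3 mW; P_delivered ≈ 286 mW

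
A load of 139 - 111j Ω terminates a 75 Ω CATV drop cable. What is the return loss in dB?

Γ = (64 − j111)/(214 − j111), |Γ| = 0.531
RL = −20·log₁₀|Γ| = −20·log₁₀(0.531)

RL ≈ 5.49 dB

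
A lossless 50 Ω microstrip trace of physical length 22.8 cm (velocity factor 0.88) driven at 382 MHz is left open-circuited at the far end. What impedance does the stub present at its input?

λ = v/f = 0.88·c / 382 MHz = 0.691 m
βl = 2π·l/λ = 2π × 0.33 = 119°
tan(βl) = -1.82
For an open-circuited stub, Z_in = −jZ_0·cot(βl) = −jZ_0/tan(βl)

Z_in ≈ +j27.5 Ω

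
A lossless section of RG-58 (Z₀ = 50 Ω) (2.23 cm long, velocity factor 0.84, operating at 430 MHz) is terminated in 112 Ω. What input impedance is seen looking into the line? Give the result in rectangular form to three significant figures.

Z_in ≈ 91.4 − j37.7 Ω

λ = v/f = 0.84·c / 430 MHz = 0.586 m
βl = 2π·l/λ = 2π × 0.0381 = 13.7°
tan(βl) = tan(13.7°) = 0.244
Z_in = Z_0·(Z_L + jZ_0·tanβl)/(Z_0 + jZ_L·tanβl)
     = 50·(112 + j12.2)/(50 + j27.3)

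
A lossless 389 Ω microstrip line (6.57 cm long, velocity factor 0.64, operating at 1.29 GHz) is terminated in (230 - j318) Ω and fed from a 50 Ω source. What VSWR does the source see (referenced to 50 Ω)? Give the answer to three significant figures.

VSWR ≈ 20.6

λ = v/f = 0.64·c / 1.29 GHz = 0.149 m
βl = 2π·l/λ = 2π × 0.441 = 159°
tan(βl) = -0.386
Z_in = Z_0·(Z_L + jZ_0·tanβl)/(Z_0 + jZ_L·tanβl) = 507 − j515 Ω
Γ_s = (Z_in − Z_s)/(Z_in + Z_s) = (457 − j515)/(557 − j515), |Γ_s| = 0.908
VSWR = (1 + |Γ_s|)/(1 − |Γ_s|)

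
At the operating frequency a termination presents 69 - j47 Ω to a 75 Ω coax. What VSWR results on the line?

VSWR ≈ 1.91

Γ = (Z_L − Z_0)/(Z_L + Z_0) = (-6 − j47)/(144 − j47)
|Γ| = 47.4/151 = 0.313
VSWR = (1 + |Γ|)/(1 − |Γ|) = 1.31/0.687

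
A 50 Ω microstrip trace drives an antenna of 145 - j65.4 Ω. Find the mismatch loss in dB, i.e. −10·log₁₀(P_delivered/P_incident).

Γ = (95 − j65.4)/(195 − j65.4), |Γ| = 0.561
|Γ|² = 0.314, so P_del/P_inc = 1 − |Γ|² = 0.686
ML = −10·log₁₀(1 − |Γ|²)

mismatch loss ≈ 1.64 dB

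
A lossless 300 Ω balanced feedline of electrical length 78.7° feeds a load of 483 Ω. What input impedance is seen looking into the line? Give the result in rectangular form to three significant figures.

Z_in ≈ 191 − j36.3 Ω

tan(βl) = tan(78.7°) = 5
Z_in = Z_0·(Z_L + jZ_0·tanβl)/(Z_0 + jZ_L·tanβl)
     = 300·(483 + j1500)/(300 + j2420)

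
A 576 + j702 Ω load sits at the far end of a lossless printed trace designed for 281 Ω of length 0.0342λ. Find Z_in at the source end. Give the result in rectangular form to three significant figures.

βl = 2π × 0.0342 = 12.3°
tan(βl) = tan(12.3°) = 0.218
Z_in = Z_0·(Z_L + jZ_0·tanβl)/(Z_0 + jZ_L·tanβl)
     = 281·(576 + j763)/(128 + j126)

Z_in ≈ 1480 + j220 Ω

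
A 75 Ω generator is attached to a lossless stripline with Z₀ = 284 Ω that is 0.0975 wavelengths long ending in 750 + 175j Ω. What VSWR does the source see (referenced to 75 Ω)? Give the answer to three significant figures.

VSWR ≈ 8.5

βl = 2π × 0.0975 = 35.1°
tan(βl) = 0.703
Z_in = Z_0·(Z_L + jZ_0·tanβl)/(Z_0 + jZ_L·tanβl) = 298 − j313 Ω
Γ_s = (Z_in − Z_s)/(Z_in + Z_s) = (223 − j313)/(373 − j313), |Γ_s| = 0.789
VSWR = (1 + |Γ_s|)/(1 − |Γ_s|)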